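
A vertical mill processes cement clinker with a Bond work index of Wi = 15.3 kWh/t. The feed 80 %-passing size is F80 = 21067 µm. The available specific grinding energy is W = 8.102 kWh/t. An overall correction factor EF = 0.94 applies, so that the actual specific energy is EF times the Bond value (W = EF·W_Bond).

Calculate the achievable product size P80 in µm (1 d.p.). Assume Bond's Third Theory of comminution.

Bond:  W = 10 Wi (1/√P − 1/√F)
W_Bond = W / EF = 8.102 / 0.94 = 8.6191 kWh/t
P80^-0.5 = F80^-0.5 + W_Bond/(10 Wi)
  = 8.6191/(10·15.3) + 1/√21067 = 0.056334 + 0.006890 = 0.063224
P80 = (1/0.063224)² = 15.8168² = 250.17 µm

P80 = 250.2 µm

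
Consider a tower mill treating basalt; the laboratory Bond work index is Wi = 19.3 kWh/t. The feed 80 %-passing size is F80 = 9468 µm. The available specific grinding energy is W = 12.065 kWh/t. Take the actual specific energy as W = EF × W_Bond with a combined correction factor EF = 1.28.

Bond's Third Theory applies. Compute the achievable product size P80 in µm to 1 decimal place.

Bond: W = 10·Wi·(1/√P80 − 1/√F80)
W_Bond = W / EF = 12.065 / 1.28 = 9.4258 kWh/t
P80^-0.5 = F80^-0.5 + W_Bond/(10 Wi)
  = 9.4258/(10·19.3) + 1/√9468 = 0.048838 + 0.010277 = 0.059115
P80 = (1/0.059115)² = 16.9161² = 286.15 µm

P80 = 286.2 µm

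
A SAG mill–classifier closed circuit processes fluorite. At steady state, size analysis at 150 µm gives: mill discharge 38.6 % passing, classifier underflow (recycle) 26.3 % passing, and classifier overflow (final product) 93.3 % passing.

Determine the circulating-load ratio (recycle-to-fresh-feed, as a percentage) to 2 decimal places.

Let r = R/F. Size balance at 150 µm:
Fd + Rd = Ru + Fo ⇒ R/F = (o−d)/(d−u)
r = (93.3 − 38.6)/(38.6 − 26.3) = 54.7/12.3 = 4.4472
CL = 100·r = 444.72 %

CL = 444.72 %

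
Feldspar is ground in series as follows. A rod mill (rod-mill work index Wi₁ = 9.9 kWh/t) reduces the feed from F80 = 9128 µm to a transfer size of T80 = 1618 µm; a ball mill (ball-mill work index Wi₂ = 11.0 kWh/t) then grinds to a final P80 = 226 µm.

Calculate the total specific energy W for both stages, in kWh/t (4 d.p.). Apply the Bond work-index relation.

W_Bond = 10·Wi·(1/√P₈₀ − 1/√F₈₀)
Stage 1 (9128→1618 µm, Wi₁=9.9): W₁ = 10·9.9·(0.024861 − 0.010467) = 1.4250 kWh/t
Stage 2 (1618→226 µm, Wi₂=11.0): W₂ = 10·11.0·(0.066519 − 0.024861) = 4.5824 kWh/t
W = W₁ + W₂ = 1.4250 + 4.5824 = 6.0074 kWh/t

W = 6.0074 kWh/t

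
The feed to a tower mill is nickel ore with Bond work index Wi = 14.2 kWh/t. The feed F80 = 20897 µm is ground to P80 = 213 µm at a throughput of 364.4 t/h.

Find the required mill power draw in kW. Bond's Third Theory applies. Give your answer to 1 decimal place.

Bond: W = 10·Wi·(1/√P80 − 1/√F80)
W = 10·14.2·(1/√213 − 1/√20897) = 10·14.2·(0.061601) = 8.7474 kWh/t
Power = W × throughput = 8.7474 kWh/t × 364.4 t/h = 3187.5 kW

P = 3187.5 kW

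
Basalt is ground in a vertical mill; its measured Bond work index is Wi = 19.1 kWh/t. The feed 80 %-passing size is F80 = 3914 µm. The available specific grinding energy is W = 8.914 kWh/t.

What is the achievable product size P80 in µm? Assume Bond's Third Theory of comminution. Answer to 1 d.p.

P80 = 254.7 µm

Bond: W = 10·Wi·(1/√P80 − 1/√F80)
⇒ 1/√P80 = W/(10 Wi) + 1/√F80
  = 8.9140/(10·19.1) + 1/√3914 = 0.046670 + 0.015984 = 0.062654
P80 = (1/0.062654)² = 15.9606² = 254.74 µm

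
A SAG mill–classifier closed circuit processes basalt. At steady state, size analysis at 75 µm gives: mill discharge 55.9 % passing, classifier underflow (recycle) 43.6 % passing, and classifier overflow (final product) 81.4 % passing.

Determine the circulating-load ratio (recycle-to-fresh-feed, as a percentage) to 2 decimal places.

Mass balance on the −75 µm fraction:
Fd + Rd = Ru + Fo ⇒ R/F = (o−d)/(d−u)
r = (81.4 − 55.9)/(55.9 − 43.6) = 25.5/12.3 = 2.0732
CL = 100·r = 207.32 %

CL = 207.32 %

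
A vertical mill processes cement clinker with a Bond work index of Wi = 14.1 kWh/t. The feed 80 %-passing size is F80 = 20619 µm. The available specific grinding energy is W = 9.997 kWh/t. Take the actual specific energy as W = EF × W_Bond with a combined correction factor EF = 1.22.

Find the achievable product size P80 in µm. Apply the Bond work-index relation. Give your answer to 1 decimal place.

P80 = 236.1 µm

W = 10·Wi·[P80^(−½) − F80^(−½)]
W_Bond = W / EF = 9.997 / 1.22 = 8.1943 kWh/t
⇒ 1/√P80 = W_Bond/(10 Wi) + 1/√F80
  = 8.1943/(10·14.1) + 1/√20619 = 0.058115 + 0.006964 = 0.065079
P80 = (1/0.065079)² = 15.3658² = 236.11 µm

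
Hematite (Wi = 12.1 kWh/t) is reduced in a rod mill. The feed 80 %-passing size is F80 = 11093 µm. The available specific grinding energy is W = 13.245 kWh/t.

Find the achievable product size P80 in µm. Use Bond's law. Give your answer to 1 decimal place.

Bond: W = 10·Wi·(1/√P80 − 1/√F80)
1/√P80 = 1/√F80 + W/(10·Wi)
  = 13.2450/(10·12.1) + 1/√11093 = 0.109463 + 0.009495 = 0.118957
P80 = (1/0.118957)² = 8.4064² = 70.67 µm

P80 = 70.7 µm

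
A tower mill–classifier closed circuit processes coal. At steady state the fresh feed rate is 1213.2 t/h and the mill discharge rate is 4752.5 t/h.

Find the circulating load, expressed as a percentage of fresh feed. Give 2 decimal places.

CL = 291.73 %

Mill node: discharge = fresh + recycle.
R = M − F = 4752.5 − 1213.2 = 3539.3 t/h
CL = 100·R/F = 100·3539.3/1213.2 = 291.73 %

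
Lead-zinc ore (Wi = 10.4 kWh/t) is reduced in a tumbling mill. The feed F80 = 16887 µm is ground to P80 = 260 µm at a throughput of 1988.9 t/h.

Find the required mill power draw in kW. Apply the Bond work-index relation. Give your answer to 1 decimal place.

P = 11236.3 kW

Bond:  W = 10 Wi (1/√P − 1/√F)
W = 10·10.4·(1/√260 − 1/√16887) = 10·10.4·(0.054322) = 5.6495 kWh/t
P_mill = W·ṁ = 5.6495·1988.9 = 11236.3 kW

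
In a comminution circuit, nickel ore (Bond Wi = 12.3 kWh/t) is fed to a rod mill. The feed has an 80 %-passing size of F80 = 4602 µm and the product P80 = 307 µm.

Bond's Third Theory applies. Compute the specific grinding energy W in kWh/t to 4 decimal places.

W = 10 Wi / √P80 − 10 Wi / √F80
1/√307 = 0.057073;  1/√4602 = 0.014741
W = 10·12.3·(0.057073 − 0.014741) = 5.2068 kWh/t

W = 5.2068 kWh/t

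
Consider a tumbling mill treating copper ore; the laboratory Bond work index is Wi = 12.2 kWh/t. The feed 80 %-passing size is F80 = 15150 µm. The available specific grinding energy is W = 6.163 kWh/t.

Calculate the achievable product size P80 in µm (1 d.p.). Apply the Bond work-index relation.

P80 = 290.8 µm

W = 10 Wi (1/√P80 − 1/√F80)  [Bond]
P80^(−½) = W/(10 Wi) + F80^(−½)
  = 6.1630/(10·12.2) + 1/√15150 = 0.050516 + 0.008124 = 0.058641
P80 = (1/0.058641)² = 17.0530² = 290.80 µm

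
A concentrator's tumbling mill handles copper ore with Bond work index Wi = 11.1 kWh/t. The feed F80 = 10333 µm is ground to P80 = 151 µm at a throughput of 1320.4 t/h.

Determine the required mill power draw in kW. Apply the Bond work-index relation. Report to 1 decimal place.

W = 10 Wi / √P80 − 10 Wi / √F80
W = 10·11.1·(1/√151 − 1/√10333) = 10·11.1·(0.071541) = 7.9411 kWh/t
Power = W × throughput = 7.9411 kWh/t × 1320.4 t/h = 10485.4 kW

P = 10485.4 kW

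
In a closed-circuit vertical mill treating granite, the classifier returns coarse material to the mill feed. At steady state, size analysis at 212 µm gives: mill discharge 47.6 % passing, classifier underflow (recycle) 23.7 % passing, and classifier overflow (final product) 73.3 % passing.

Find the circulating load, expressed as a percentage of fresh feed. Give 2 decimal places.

Mass balance on the −212 µm fraction:
r = (o − d)/(d − u)
r = (73.3 − 47.6)/(47.6 − 23.7) = 25.7/23.9 = 1.0753
CL = 100·r = 107.53 %

CL = 107.53 %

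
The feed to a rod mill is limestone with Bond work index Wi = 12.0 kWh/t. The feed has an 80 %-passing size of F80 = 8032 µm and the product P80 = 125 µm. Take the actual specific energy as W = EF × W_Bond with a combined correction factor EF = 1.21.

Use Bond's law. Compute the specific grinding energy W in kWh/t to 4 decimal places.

W = 10·Wi·[P80^(−½) − F80^(−½)]
1/√125 = 0.089443;  1/√8032 = 0.011158
W = 10·12.0·(0.089443 − 0.011158) = 9.3942 kWh/t
With EF = 1.21: W = 9.3942·1.21 = 11.3669 kWh/t

W = 11.3669 kWh/t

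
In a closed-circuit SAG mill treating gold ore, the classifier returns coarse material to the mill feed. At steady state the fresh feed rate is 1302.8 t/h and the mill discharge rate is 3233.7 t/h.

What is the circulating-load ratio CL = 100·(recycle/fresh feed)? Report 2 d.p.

M = F + R at steady state, so:
R = M − F = 3233.7 − 1302.8 = 1930.9 t/h
CL = 100·R/F = 100·1930.9/1302.8 = 148.21 %

CL = 148.21 %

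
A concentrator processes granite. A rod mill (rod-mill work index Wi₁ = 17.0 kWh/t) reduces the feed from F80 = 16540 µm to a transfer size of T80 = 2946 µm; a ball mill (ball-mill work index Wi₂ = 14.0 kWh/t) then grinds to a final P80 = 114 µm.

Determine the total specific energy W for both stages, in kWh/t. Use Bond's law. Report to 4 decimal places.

W = 12.3431 kWh/t

W = 10 Wi (1/√P80 − 1/√F80)  [Bond]
Stage 1 (16540→2946 µm, Wi₁=17.0): W₁ = 10·17.0·(0.018424 − 0.007776) = 1.8102 kWh/t
Stage 2 (2946→114 µm, Wi₂=14.0): W₂ = 10·14.0·(0.093659 − 0.018424) = 10.5328 kWh/t
W = W₁ + W₂ = 1.8102 + 10.5328 = 12.3431 kWh/t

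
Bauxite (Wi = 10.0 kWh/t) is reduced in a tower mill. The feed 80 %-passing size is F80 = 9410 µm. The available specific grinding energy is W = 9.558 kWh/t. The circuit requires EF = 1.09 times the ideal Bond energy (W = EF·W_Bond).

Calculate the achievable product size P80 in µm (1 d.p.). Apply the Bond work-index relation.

W = 10 Wi (1/√P80 − 1/√F80)  [Bond]
W_Bond = W / EF = 9.558 / 1.09 = 8.7688 kWh/t
P80^(−½) = W_Bond/(10 Wi) + F80^(−½)
  = 8.7688/(10·10.0) + 1/√9410 = 0.087688 + 0.010309 = 0.097997
P80 = (1/0.097997)² = 10.2044² = 104.13 µm

P80 = 104.1 µm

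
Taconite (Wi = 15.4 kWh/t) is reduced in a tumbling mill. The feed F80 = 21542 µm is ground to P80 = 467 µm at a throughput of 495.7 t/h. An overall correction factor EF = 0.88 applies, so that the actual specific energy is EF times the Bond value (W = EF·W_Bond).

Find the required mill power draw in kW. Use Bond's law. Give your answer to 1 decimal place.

W = 10 Wi (1/√P80 − 1/√F80)  [Bond]
W = 10·15.4·(1/√467 − 1/√21542) = 10·15.4·(0.039461) = 6.0770 kWh/t
W_actual = 0.88 × 6.0770 = 5.3478 kWh/t
P = W·T = 5.3478·495.7 = 2650.9 kW

P = 2650.9 kW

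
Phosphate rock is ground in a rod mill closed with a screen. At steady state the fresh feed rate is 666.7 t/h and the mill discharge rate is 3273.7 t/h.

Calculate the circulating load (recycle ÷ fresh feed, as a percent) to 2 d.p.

CL = 391.03 %

M = F + R at steady state, so:
R = M − F = 3273.7 − 666.7 = 2607.0 t/h
CL = 100·R/F = 100·2607.0/666.7 = 391.03 %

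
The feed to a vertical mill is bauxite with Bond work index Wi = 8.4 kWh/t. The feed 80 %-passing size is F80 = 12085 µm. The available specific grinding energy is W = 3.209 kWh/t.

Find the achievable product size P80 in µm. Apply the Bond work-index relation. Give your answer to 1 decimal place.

P80 = 447.0 µm

W = 10 Wi (1/√P80 − 1/√F80)  [Bond]
⇒ 1/√P80 = W/(10·Wi) + 1/√F80
  = 3.2090/(10·8.4) + 1/√12085 = 0.038202 + 0.009097 = 0.047299
P80 = (1/0.047299)² = 21.1421² = 446.99 µm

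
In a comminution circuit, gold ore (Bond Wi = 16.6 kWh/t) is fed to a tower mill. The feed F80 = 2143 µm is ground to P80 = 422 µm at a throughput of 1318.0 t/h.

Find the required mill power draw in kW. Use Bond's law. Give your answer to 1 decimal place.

P = 5924.2 kW

W = 10·Wi·[P80^(−½) − F80^(−½)]
W = 10·16.6·(1/√422 − 1/√2143) = 10·16.6·(0.027077) = 4.4949 kWh/t
P = W·T = 4.4949·1318.0 = 5924.2 kW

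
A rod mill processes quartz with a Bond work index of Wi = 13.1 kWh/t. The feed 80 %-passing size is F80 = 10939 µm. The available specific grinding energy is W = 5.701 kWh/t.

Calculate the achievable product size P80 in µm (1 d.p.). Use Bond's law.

P80 = 354.9 µm

Bond: W = 10·Wi·(1/√P80 − 1/√F80)
1/√P80 = 1/√F80 + W/(10·Wi)
  = 5.7010/(10·13.1) + 1/√10939 = 0.043519 + 0.009561 = 0.053080
P80 = (1/0.053080)² = 18.8394² = 354.92 µm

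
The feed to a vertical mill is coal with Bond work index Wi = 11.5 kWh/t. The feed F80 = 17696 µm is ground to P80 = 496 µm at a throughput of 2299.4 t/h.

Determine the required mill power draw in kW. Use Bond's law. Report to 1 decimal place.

Bond: W = 10·Wi·(1/√P80 − 1/√F80)
W = 10·11.5·(1/√496 − 1/√17696) = 10·11.5·(0.037384) = 4.2992 kWh/t
P = W·T = 4.2992·2299.4 = 9885.5 kW

P = 9885.5 kW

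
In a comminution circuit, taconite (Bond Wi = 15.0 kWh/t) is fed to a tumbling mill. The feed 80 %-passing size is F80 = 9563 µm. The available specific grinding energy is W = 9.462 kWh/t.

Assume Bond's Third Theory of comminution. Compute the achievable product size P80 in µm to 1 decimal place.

P80 = 186.1 µm

W_Bond = 10·Wi·(1/√P₈₀ − 1/√F₈₀)
⇒ 1/√P80 = W/(10 Wi) + 1/√F80
  = 9.4620/(10·15.0) + 1/√9563 = 0.063080 + 0.010226 = 0.073306
P80 = (1/0.073306)² = 13.6415² = 186.09 µm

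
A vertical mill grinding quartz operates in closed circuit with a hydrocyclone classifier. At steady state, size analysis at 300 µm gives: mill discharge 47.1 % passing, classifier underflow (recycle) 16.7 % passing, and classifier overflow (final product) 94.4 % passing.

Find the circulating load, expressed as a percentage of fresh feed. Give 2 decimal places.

Let r = R/F. Size balance at 300 µm:
Fd + Rd = Ru + Fo ⇒ R/F = (o−d)/(d−u)
r = (94.4 − 47.1)/(47.1 − 16.7) = 47.3/30.4 = 1.5559
CL = 100·r = 155.59 %

CL = 155.59 %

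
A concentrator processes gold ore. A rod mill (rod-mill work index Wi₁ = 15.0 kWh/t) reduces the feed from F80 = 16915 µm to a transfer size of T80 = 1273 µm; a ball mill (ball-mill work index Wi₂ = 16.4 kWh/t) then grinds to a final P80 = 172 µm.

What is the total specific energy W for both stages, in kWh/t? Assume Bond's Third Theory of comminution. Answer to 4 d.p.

Bond: W = 10·Wi·(1/√P80 − 1/√F80)
Stage 1 (16915→1273 µm, Wi₁=15.0): W₁ = 10·15.0·(0.028028 − 0.007689) = 3.0508 kWh/t
Stage 2 (1273→172 µm, Wi₂=16.4): W₂ = 10·16.4·(0.076249 − 0.028028) = 7.9084 kWh/t
W = W₁ + W₂ = 3.0508 + 7.9084 = 10.9592 kWh/t

W = 10.9592 kWh/t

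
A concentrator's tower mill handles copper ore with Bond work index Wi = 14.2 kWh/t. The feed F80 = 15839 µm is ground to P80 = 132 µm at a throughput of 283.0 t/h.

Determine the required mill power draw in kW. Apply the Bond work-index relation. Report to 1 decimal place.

P = 3178.4 kW

W = 10 Wi (1/√P80 − 1/√F80)  [Bond]
W = 10·14.2·(1/√132 − 1/√15839) = 10·14.2·(0.079093) = 11.2312 kWh/t
Power = W × throughput = 11.2312 kWh/t × 283.0 t/h = 3178.4 kW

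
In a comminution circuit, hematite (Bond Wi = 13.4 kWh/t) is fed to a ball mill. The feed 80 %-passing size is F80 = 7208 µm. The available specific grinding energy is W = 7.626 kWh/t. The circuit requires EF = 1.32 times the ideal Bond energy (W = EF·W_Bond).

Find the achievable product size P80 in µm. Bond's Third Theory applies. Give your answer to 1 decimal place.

P80 = 331.9 µm

W = 10 Wi (P80^-0.5 − F80^-0.5)
W_Bond = W / EF = 7.626 / 1.32 = 5.7773 kWh/t
⇒ 1/√P80 = W_Bond/(10 Wi) + 1/√F80
  = 5.7773/(10·13.4) + 1/√7208 = 0.043114 + 0.011779 = 0.054893
P80 = (1/0.054893)² = 18.2174² = 331.87 µm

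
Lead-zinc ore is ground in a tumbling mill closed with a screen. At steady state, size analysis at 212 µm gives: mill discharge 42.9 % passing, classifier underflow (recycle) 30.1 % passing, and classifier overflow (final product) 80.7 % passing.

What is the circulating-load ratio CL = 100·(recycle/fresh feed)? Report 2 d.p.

Let r = R/F. Size balance at 212 µm:
r = (o − d)/(d − u)
r = (80.7 − 42.9)/(42.9 − 30.1) = 37.8/12.8 = 2.9531
CL = 100·r = 295.31 %

CL = 295.31 %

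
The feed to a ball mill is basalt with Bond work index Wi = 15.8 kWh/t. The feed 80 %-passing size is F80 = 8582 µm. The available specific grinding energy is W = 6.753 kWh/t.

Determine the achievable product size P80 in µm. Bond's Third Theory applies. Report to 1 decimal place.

W_Bond = 10·Wi·(1/√P₈₀ − 1/√F₈₀)
⇒ 1/√P80 = W/(10 Wi) + 1/√F80
  = 6.7530/(10·15.8) + 1/√8582 = 0.042741 + 0.010795 = 0.053535
P80 = (1/0.053535)² = 18.6793² = 348.92 µm

P80 = 348.9 µm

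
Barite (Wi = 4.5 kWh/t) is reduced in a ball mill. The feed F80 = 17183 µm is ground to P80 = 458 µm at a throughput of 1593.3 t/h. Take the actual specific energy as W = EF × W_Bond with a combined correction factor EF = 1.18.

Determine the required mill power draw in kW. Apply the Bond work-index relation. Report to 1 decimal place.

W = 10 Wi / √P80 − 10 Wi / √F80
W = 10·4.5·(1/√458 − 1/√17183) = 10·4.5·(0.039098) = 1.7594 kWh/t
Corrected W = EF·W_Bond = 1.18·1.7594 = 2.0761 kWh/t
P = W·T = 2.0761·1593.3 = 3307.9 kW

P = 3307.9 kW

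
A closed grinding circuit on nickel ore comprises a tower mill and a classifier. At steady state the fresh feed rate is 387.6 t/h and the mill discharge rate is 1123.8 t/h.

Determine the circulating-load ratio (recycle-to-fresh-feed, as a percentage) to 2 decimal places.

Mill node: discharge = fresh + recycle.
R = M − F = 1123.8 − 387.6 = 736.2 t/h
CL = 100·R/F = 100·736.2/387.6 = 189.94 %

CL = 189.94 %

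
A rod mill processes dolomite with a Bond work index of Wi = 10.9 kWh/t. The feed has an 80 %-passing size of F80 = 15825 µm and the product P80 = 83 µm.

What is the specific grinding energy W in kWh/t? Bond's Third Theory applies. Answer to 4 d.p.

W_Bond = 10·Wi·(1/√P₈₀ − 1/√F₈₀)
1/√83 = 0.109764;  1/√15825 = 0.007949
W = 10·10.9·(0.109764 − 0.007949) = 11.0978 kWh/t

W = 11.0978 kWh/t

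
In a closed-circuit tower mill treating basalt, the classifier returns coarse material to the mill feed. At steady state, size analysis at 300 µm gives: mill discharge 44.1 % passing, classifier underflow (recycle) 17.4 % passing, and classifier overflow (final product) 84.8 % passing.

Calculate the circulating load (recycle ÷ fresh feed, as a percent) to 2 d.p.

CL = 152.43 %

Mass balance on the −300 µm fraction:
(1+r)·d = r·u + o ⇒ r = (o−d)/(d−u)
r = (84.8 − 44.1)/(44.1 − 17.4) = 40.7/26.7 = 1.5243
CL = 100·r = 152.43 %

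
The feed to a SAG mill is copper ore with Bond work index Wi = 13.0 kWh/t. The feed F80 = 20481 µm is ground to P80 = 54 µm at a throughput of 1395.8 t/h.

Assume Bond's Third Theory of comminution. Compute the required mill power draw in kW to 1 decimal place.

P = 23424.8 kW

W = 10 Wi (P80^-0.5 − F80^-0.5)
W = 10·13.0·(1/√54 − 1/√20481) = 10·13.0·(0.129095) = 16.7824 kWh/t
Mill draw = 16.7824 × 1395.8 = 23424.8 kW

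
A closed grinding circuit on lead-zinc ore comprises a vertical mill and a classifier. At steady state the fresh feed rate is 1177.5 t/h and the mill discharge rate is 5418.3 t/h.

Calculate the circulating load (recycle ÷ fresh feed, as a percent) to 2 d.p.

Mill node: discharge = fresh + recycle.
R = M − F = 5418.3 − 1177.5 = 4240.8 t/h
CL = 100·R/F = 100·4240.8/1177.5 = 360.15 %

CL = 360.15 %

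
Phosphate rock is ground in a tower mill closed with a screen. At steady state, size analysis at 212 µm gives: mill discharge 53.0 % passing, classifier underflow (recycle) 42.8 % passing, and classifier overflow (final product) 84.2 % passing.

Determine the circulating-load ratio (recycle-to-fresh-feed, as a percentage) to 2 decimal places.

Classifier node, passing 212 µm:
(1+r)d = ru + o → r = (o−d)/(d−u)
r = (84.2 − 53.0)/(53.0 − 42.8) = 31.2/10.2 = 3.0588
CL = 100·r = 305.88 %

CL = 305.88 %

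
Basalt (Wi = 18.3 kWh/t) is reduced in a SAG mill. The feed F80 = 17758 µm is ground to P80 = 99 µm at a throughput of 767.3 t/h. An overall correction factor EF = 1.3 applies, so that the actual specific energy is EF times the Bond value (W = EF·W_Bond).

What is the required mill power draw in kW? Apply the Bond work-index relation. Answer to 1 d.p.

W = 10·Wi·[P80^(−½) − F80^(−½)]
W = 10·18.3·(1/√99 − 1/√17758) = 10·18.3·(0.093000) = 17.0189 kWh/t
Corrected W = EF·W_Bond = 1.3·17.0189 = 22.1246 kWh/t
P = W·T = 22.1246·767.3 = 16976.2 kW

P = 16976.2 kW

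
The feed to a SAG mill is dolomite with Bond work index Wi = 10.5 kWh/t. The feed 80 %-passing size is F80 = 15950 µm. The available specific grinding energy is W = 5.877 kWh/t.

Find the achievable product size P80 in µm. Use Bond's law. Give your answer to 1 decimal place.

P80 = 245.0 µm

W_Bond = 10·Wi·(1/√P₈₀ − 1/√F₈₀)
P80^(−½) = W/(10 Wi) + F80^(−½)
  = 5.8770/(10·10.5) + 1/√15950 = 0.055971 + 0.007918 = 0.063890
P80 = (1/0.063890)² = 15.6520² = 244.99 µm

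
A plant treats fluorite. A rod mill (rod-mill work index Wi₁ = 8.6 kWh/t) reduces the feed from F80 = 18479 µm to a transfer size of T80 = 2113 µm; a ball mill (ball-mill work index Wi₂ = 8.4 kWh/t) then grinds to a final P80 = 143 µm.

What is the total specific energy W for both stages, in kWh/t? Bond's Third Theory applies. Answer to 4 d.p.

W = 10 Wi (P80^-0.5 − F80^-0.5)
Stage 1 (18479→2113 µm, Wi₁=8.6): W₁ = 10·8.6·(0.021755 − 0.007356) = 1.2382 kWh/t
Stage 2 (2113→143 µm, Wi₂=8.4): W₂ = 10·8.4·(0.083624 − 0.021755) = 5.1971 kWh/t
W = W₁ + W₂ = 1.2382 + 5.1971 = 6.4353 kWh/t

W = 6.4353 kWh/t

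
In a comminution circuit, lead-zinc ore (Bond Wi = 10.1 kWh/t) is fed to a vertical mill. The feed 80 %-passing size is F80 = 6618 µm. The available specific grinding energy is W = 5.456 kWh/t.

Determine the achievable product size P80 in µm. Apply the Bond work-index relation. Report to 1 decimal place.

P80 = 227.4 µm

W = 10 Wi / √P80 − 10 Wi / √F80
⇒ 1/√P80 = W/(10 Wi) + 1/√F80
  = 5.4560/(10·10.1) + 1/√6618 = 0.054020 + 0.012292 = 0.066312
P80 = (1/0.066312)² = 15.0802² = 227.41 µm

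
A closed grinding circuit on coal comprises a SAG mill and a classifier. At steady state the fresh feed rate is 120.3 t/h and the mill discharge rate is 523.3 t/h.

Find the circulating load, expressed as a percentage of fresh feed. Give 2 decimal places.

CL = 335.00 %

Mill node: discharge = fresh + recycle.
R = M − F = 523.3 − 120.3 = 403.0 t/h
CL = 100·R/F = 100·403.0/120.3 = 335.00 %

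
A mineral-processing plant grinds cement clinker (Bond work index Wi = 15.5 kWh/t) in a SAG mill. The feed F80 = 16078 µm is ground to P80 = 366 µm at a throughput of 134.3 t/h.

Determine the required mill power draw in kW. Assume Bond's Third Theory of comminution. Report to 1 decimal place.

W_Bond = 10·Wi·(1/√P₈₀ − 1/√F₈₀)
W = 10·15.5·(1/√366 − 1/√16078) = 10·15.5·(0.044384) = 6.8796 kWh/t
Power = W × throughput = 6.8796 kWh/t × 134.3 t/h = 923.9 kW

P = 923.9 kW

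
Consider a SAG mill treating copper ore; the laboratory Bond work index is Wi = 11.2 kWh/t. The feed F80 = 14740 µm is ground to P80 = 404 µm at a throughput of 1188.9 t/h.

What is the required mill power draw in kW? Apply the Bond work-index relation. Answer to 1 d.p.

W = 10 Wi / √P80 − 10 Wi / √F80
W = 10·11.2·(1/√404 − 1/√14740) = 10·11.2·(0.041515) = 4.6497 kWh/t
P_mill = W·ṁ = 4.6497·1188.9 = 5528.0 kW

P = 5528.0 kW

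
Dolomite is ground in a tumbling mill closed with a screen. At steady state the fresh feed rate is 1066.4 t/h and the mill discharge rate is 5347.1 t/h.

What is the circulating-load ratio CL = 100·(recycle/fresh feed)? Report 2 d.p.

CL = 401.42 %

Mill node: discharge = fresh + recycle.
R = M − F = 5347.1 − 1066.4 = 4280.7 t/h
CL = 100·R/F = 100·4280.7/1066.4 = 401.42 %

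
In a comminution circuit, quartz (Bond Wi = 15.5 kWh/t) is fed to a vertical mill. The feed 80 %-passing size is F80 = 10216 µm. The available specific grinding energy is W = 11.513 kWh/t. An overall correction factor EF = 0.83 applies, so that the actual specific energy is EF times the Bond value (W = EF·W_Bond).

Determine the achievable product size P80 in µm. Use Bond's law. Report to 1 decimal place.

P80 = 101.2 µm

W = 10·Wi·[P80^(−½) − F80^(−½)]
W_Bond = W / EF = 11.513 / 0.83 = 13.8711 kWh/t
⇒ 1/√P80 = W_Bond/(10·Wi) + 1/√F80
  = 13.8711/(10·15.5) + 1/√10216 = 0.089491 + 0.009894 = 0.099385
P80 = (1/0.099385)² = 10.0619² = 101.24 µm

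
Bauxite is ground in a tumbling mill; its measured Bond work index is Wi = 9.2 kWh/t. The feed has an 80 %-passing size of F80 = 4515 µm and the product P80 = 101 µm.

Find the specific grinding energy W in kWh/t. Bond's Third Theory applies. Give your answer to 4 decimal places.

W = 7.7852 kWh/t

W = 10·Wi·[P80^(−½) − F80^(−½)]
1/√101 = 0.099504;  1/√4515 = 0.014882
W = 10·9.2·(0.099504 − 0.014882) = 7.7852 kWh/t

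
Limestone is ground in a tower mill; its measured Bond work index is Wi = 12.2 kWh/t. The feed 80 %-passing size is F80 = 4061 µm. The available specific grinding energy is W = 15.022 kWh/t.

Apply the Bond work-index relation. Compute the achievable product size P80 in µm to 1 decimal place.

W = 10·Wi·[P80^(−½) − F80^(−½)]
P80^(−½) = W/(10 Wi) + F80^(−½)
  = 15.0220/(10·12.2) + 1/√4061 = 0.123131 + 0.015692 = 0.138823
P80 = (1/0.138823)² = 7.2034² = 51.89 µm

P80 = 51.9 µm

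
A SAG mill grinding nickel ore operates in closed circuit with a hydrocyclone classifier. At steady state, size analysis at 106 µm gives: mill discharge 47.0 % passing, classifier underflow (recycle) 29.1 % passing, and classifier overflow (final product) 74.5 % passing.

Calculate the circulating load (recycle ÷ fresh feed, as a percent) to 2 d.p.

Two-product formula at 106 µm:
(1+r)d = ru + o → r = (o−d)/(d−u)
r = (74.5 − 47.0)/(47.0 − 29.1) = 27.5/17.9 = 1.5363
CL = 100·r = 153.63 %

CL = 153.63 %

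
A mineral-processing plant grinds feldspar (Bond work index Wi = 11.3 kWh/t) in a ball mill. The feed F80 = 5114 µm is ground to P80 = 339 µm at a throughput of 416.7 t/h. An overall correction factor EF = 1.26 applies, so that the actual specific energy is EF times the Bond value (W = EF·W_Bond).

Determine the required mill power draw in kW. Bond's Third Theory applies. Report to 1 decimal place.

P = 2392.7 kW

W_Bond = 10·Wi·(1/√P₈₀ − 1/√F₈₀)
W = 10·11.3·(1/√339 − 1/√5114) = 10·11.3·(0.040329) = 4.5572 kWh/t
Apply correction: 4.5572 × 1.26 = 5.7420 kWh/t
Mill draw = 5.7420 × 416.7 = 2392.7 kW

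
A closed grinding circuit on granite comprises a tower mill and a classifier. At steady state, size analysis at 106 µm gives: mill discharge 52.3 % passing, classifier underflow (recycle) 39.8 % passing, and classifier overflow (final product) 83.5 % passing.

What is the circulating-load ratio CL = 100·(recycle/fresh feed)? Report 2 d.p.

CL = 249.60 %

Mass balance on the −106 µm fraction:
(1+r)·d = r·u + o ⇒ r = (o−d)/(d−u)
r = (83.5 − 52.3)/(52.3 − 39.8) = 31.2/12.5 = 2.4960
CL = 100·r = 249.60 %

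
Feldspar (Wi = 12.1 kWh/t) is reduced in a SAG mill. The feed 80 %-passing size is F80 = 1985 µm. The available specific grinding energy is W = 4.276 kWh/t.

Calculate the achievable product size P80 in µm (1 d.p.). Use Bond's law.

P80 = 299.5 µm

W_Bond = 10·Wi·(1/√P₈₀ − 1/√F₈₀)
1/√P80 = 1/√F80 + W/(10·Wi)
  = 4.2760/(10·12.1) + 1/√1985 = 0.035339 + 0.022445 = 0.057784
P80 = (1/0.057784)² = 17.3059² = 299.49 µm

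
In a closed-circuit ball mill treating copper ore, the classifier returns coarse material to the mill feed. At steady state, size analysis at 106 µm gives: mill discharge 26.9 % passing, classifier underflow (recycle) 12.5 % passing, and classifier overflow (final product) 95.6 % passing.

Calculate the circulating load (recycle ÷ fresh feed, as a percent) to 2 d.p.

Two-product formula at 106 µm:
(1+r)·d = r·u + o ⇒ r = (o−d)/(d−u)
r = (95.6 − 26.9)/(26.9 − 12.5) = 68.7/14.4 = 4.7708
CL = 100·r = 477.08 %

CL = 477.08 %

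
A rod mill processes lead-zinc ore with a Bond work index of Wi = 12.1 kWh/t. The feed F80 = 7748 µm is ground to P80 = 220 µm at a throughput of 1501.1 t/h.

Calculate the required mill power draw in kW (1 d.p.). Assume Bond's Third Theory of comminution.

P = 10182.2 kW

W = 10 Wi (1/√P80 − 1/√F80)  [Bond]
W = 10·12.1·(1/√220 − 1/√7748) = 10·12.1·(0.056059) = 6.7832 kWh/t
P = W·T = 6.7832·1501.1 = 10182.2 kW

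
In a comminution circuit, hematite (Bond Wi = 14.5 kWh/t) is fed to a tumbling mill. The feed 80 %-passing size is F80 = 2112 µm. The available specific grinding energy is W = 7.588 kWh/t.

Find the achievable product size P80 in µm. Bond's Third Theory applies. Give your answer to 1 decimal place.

Bond: W = 10·Wi·(1/√P80 − 1/√F80)
P80^-0.5 = F80^-0.5 + W/(10 Wi)
  = 7.5880/(10·14.5) + 1/√2112 = 0.052331 + 0.021760 = 0.074091
P80 = (1/0.074091)² = 13.4970² = 182.17 µm

P80 = 182.2 µm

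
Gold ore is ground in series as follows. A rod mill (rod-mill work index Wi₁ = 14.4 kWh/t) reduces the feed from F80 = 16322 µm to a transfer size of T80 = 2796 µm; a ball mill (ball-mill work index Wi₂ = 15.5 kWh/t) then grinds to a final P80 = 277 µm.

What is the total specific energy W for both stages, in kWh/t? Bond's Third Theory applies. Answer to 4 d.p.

Bond: W = 10·Wi·(1/√P80 − 1/√F80)
Stage 1 (16322→2796 µm, Wi₁=14.4): W₁ = 10·14.4·(0.018912 − 0.007827) = 1.5962 kWh/t
Stage 2 (2796→277 µm, Wi₂=15.5): W₂ = 10·15.5·(0.060084 − 0.018912) = 6.3817 kWh/t
W = W₁ + W₂ = 1.5962 + 6.3817 = 7.9779 kWh/t

W = 7.9779 kWh/t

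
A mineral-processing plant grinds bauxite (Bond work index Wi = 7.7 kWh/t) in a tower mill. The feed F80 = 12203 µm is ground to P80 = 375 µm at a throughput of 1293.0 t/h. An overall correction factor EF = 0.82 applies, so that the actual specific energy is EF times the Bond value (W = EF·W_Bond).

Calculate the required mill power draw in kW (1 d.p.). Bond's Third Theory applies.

P = 3476.8 kW

W = 10 Wi / √P80 − 10 Wi / √F80
W = 10·7.7·(1/√375 − 1/√12203) = 10·7.7·(0.042587) = 3.2792 kWh/t
W_actual = 0.82 × 3.2792 = 2.6890 kWh/t
P = W·T = 2.6890·1293.0 = 3476.8 kW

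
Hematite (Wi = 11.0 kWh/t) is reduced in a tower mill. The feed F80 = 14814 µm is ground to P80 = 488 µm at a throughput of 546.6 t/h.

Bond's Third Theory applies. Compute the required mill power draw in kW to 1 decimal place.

P = 2227.8 kW

Bond:  W = 10 Wi (1/√P − 1/√F)
W = 10·11.0·(1/√488 − 1/√14814) = 10·11.0·(0.037052) = 4.0757 kWh/t
Power = W × throughput = 4.0757 kWh/t × 546.6 t/h = 2227.8 kW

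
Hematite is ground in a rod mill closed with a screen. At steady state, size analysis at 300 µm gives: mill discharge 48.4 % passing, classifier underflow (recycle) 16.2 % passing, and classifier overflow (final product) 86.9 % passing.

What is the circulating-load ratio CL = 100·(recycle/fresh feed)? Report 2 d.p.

CL = 119.57 %

Two-product formula at 300 µm:
Fd + Rd = Ru + Fo ⇒ R/F = (o−d)/(d−u)
r = (86.9 − 48.4)/(48.4 − 16.2) = 38.5/32.2 = 1.1957
CL = 100·r = 119.57 %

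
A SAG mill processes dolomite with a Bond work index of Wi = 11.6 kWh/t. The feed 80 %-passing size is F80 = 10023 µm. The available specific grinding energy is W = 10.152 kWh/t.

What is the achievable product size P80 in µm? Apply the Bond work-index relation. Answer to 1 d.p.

W_Bond = 10·Wi·(1/√P₈₀ − 1/√F₈₀)
⇒ 1/√P80 = W/(10 Wi) + 1/√F80
  = 10.1520/(10·11.6) + 1/√10023 = 0.087517 + 0.009989 = 0.097506
P80 = (1/0.097506)² = 10.2558² = 105.18 µm

P80 = 105.2 µm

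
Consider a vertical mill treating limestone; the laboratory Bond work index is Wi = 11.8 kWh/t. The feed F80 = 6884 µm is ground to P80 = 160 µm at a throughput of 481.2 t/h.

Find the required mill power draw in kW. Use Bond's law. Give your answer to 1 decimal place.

P = 3804.6 kW

W = 10·Wi·(P80^(-½) − F80^(-½))
W = 10·11.8·(1/√160 − 1/√6884) = 10·11.8·(0.067004) = 7.9065 kWh/t
Mill draw = 7.9065 × 481.2 = 3804.6 kW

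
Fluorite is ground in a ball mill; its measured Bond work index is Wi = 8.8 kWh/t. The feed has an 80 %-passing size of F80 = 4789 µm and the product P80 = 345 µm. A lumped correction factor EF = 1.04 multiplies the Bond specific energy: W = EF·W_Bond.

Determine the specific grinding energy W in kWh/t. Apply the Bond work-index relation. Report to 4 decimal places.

Bond:  W = 10 Wi (1/√P − 1/√F)
1/√345 = 0.053838;  1/√4789 = 0.014450
W = 10·8.8·(0.053838 − 0.014450) = 3.4661 kWh/t
Apply correction: 3.4661 × 1.04 = 3.6048 kWh/t

W = 3.6048 kWh/t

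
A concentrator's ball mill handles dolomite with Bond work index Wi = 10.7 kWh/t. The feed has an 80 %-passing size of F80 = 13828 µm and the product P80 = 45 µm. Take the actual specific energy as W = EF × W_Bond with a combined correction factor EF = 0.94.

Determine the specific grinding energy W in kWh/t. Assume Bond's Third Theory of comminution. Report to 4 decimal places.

W = 14.1383 kWh/t

W = 10·Wi·(P80^(-½) − F80^(-½))
1/√45 = 0.149071;  1/√13828 = 0.008504
W = 10·10.7·(0.149071 − 0.008504) = 15.0407 kWh/t
W_actual = 0.94 × 15.0407 = 14.1383 kWh/t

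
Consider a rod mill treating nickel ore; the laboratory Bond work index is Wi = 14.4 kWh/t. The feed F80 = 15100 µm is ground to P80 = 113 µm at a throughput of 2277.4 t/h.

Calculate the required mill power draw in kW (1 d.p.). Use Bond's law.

W = 10·Wi·[P80^(−½) − F80^(−½)]
W = 10·14.4·(1/√113 − 1/√15100) = 10·14.4·(0.085934) = 12.3745 kWh/t
Power = W × throughput = 12.3745 kWh/t × 2277.4 t/h = 28181.7 kW

P = 28181.7 kW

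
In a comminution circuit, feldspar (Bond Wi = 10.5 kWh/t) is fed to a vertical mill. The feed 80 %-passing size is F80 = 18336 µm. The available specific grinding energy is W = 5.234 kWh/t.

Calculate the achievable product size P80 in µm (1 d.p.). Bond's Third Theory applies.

P80 = 305.3 µm

W = 10 Wi (P80^-0.5 − F80^-0.5)
P80^(−½) = W/(10 Wi) + F80^(−½)
  = 5.2340/(10·10.5) + 1/√18336 = 0.049848 + 0.007385 = 0.057233
P80 = (1/0.057233)² = 17.4726² = 305.29 µm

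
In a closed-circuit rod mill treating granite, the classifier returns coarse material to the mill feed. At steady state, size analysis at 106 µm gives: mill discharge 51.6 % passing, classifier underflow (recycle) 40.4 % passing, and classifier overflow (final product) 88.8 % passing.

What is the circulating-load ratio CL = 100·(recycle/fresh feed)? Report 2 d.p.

CL = 332.14 %

Let r = R/F. Size balance at 106 µm:
(1+r)d = ru + o → r = (o−d)/(d−u)
r = (88.8 − 51.6)/(51.6 − 40.4) = 37.2/11.2 = 3.3214
CL = 100·r = 332.14 %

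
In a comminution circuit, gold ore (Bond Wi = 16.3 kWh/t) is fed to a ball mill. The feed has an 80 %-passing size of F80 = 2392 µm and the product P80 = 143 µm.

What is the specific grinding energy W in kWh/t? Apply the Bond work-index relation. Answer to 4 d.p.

W = 10.2980 kWh/t

Bond:  W = 10 Wi (1/√P − 1/√F)
1/√143 = 0.083624;  1/√2392 = 0.020447
W = 10·16.3·(0.083624 − 0.020447) = 10.2980 kWh/t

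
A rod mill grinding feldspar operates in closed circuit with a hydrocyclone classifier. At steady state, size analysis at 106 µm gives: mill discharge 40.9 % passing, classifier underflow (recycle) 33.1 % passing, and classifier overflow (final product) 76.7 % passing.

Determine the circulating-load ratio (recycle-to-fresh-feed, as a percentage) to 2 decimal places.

Two-product formula at 106 µm:
d + r·d = r·u + o → r(d−u) = o−d
r = (76.7 − 40.9)/(40.9 − 33.1) = 35.8/7.8 = 4.5897
CL = 100·r = 458.97 %

CL = 458.97 %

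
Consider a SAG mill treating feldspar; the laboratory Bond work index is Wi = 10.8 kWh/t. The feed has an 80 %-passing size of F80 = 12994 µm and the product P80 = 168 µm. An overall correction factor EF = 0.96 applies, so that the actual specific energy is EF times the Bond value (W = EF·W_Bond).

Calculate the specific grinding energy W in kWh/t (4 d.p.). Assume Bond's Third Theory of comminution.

W = 10 Wi (P80^-0.5 − F80^-0.5)
1/√168 = 0.077152;  1/√12994 = 0.008773
W = 10·10.8·(0.077152 − 0.008773) = 7.3849 kWh/t
With EF = 0.96: W = 7.3849·0.96 = 7.0895 kWh/t

W = 7.0895 kWh/t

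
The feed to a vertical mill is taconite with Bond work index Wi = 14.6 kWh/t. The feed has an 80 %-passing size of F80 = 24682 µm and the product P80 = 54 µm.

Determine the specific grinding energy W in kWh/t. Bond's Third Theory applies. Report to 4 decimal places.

W = 10 Wi / √P80 − 10 Wi / √F80
1/√54 = 0.136083;  1/√24682 = 0.006365
W = 10·14.6·(0.136083 − 0.006365) = 18.9388 kWh/t

W = 18.9388 kWh/t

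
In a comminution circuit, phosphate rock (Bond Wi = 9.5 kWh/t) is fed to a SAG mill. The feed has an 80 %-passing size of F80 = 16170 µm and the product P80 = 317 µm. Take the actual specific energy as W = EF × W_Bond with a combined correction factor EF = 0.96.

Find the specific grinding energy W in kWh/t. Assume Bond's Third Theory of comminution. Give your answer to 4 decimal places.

Bond: W = 10·Wi·(1/√P80 − 1/√F80)
1/√317 = 0.056166;  1/√16170 = 0.007864
W = 10·9.5·(0.056166 − 0.007864) = 4.5886 kWh/t
With EF = 0.96: W = 4.5886·0.96 = 4.4051 kWh/t

W = 4.4051 kWh/t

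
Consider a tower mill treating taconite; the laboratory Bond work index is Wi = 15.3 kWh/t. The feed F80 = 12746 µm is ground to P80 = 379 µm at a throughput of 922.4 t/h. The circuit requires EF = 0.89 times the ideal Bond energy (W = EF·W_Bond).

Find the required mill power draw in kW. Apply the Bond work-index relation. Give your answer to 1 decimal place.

W = 10 Wi (1/√P80 − 1/√F80)  [Bond]
W = 10·15.3·(1/√379 − 1/√12746) = 10·15.3·(0.042509) = 6.5039 kWh/t
Apply correction: 6.5039 × 0.89 = 5.7885 kWh/t
Power = W × throughput = 5.7885 kWh/t × 922.4 t/h = 5339.3 kW

P = 5339.3 kW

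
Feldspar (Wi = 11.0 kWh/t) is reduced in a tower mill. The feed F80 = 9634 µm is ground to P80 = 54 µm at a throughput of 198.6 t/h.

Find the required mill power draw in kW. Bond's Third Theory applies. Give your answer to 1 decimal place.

P = 2750.3 kW

Bond: W = 10·Wi·(1/√P80 − 1/√F80)
W = 10·11.0·(1/√54 − 1/√9634) = 10·11.0·(0.125895) = 13.8484 kWh/t
P = W·T = 13.8484·198.6 = 2750.3 kW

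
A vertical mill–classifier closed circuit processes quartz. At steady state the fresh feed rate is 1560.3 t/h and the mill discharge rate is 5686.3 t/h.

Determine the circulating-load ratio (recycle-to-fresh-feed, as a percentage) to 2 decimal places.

CL = 264.44 %

M = F + R at steady state, so:
R = M − F = 5686.3 − 1560.3 = 4126.0 t/h
CL = 100·R/F = 100·4126.0/1560.3 = 264.44 %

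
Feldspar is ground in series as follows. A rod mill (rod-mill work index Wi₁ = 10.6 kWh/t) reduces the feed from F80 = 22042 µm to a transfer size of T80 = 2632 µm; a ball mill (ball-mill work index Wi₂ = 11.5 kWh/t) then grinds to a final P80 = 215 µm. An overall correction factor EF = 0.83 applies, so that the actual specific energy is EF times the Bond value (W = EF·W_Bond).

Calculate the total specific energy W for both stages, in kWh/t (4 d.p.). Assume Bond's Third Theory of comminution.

W = 5.7714 kWh/t

W_Bond = 10·Wi·(1/√P₈₀ − 1/√F₈₀)
Stage 1 (22042→2632 µm, Wi₁=10.6): W₁ = 10·10.6·(0.019492 − 0.006736) = 1.3522 kWh/t
Stage 2 (2632→215 µm, Wi₂=11.5): W₂ = 10·11.5·(0.068199 − 0.019492) = 5.6014 kWh/t
W = W₁ + W₂ = 1.3522 + 5.6014 = 6.9535 kWh/t
Apply correction: 6.9535 × 0.83 = 5.7714 kWh/t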